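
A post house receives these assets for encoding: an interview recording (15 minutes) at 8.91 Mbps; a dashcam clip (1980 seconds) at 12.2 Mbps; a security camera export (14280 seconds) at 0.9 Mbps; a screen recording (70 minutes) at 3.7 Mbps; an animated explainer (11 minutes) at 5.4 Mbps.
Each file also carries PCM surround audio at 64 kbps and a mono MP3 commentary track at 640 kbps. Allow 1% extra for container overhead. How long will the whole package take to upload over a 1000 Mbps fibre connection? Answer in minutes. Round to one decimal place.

Audio total: 64 + 640 = 704 kbps = 0.704 Mbps.
interview recording: 9.614 Mbps × 900 s × 1.01 = 8739.1 Mb
dashcam clip: 12.904 Mbps × 1980 s × 1.01 = 25805.4 Mb
security camera export: 1.604 Mbps × 14280 s × 1.01 = 23134.2 Mb
screen recording: 4.404 Mbps × 4200 s × 1.01 = 18681.8 Mb
animated explainer: 6.104 Mbps × 660 s × 1.01 = 4068.9 Mb
Total: 80429.4 Mb = 10053.7 MB.
At 1000 Mbps: 80429.4 / 1000 = 80 s ≈ 1.34 minutes.

1.3 minutes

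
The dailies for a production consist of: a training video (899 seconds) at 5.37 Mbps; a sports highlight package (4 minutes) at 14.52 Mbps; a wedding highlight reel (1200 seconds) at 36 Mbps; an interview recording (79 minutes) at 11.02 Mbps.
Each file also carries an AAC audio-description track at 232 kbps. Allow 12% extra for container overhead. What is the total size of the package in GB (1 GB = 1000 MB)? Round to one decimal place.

14.8 GB

Audio: 232 kbps = 0.232 Mbps.
training video: 5.602 Mbps × 899 s × 1.12 = 5640.5 Mb
sports highlight package: 14.752 Mbps × 240 s × 1.12 = 3965.3 Mb
wedding highlight reel: 36.232 Mbps × 1200 s × 1.12 = 48695.8 Mb
interview recording: 11.252 Mbps × 4740 s × 1.12 = 59734.6 Mb
Total: 118036.3 Mb = 14754.5 MB.
= 14.75 GB.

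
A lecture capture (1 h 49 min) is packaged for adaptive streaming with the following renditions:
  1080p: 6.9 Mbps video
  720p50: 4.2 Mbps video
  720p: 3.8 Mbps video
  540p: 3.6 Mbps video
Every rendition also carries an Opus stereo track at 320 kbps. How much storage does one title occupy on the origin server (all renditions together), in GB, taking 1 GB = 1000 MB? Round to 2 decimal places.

16.17 GB

1 h 49 min = 109 min = 6540 s
Audio: 320 kbps = 0.320 Mbps.
Sum of rendition bitrates: (6.9+0.320) + (4.2+0.320) + (3.8+0.320) + (3.6+0.320) = 19.780 Mbps.
× 6540 s = 129,361 Mb = 16,170 MB = 16.17 GB.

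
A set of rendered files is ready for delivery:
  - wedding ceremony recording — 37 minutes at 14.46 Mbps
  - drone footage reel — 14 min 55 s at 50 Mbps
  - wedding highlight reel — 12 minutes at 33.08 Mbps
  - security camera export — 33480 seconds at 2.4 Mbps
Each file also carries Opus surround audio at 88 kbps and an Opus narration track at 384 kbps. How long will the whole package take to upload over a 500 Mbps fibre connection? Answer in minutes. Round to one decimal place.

6.6 minutes

Audio total: 88 + 384 = 472 kbps = 0.472 Mbps.
wedding ceremony recording: 14.932 Mbps × 2220 s = 33149.0 Mb
drone footage reel: 50.472 Mbps × 895 s = 45172.4 Mb
wedding highlight reel: 33.552 Mbps × 720 s = 24157.4 Mb
security camera export: 2.872 Mbps × 33480 s = 96154.6 Mb
Total: 198633.5 Mb = 24829.2 MB.
At 500 Mbps: 198633.5 / 500 = 397 s ≈ 6.62 minutes.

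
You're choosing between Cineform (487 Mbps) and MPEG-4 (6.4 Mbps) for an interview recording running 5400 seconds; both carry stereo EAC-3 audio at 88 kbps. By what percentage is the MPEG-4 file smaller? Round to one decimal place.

Audio: 88 kbps = 0.088 Mbps.
Cineform: 487.088 Mbps × 5400 s = 2630275.2 Mb = 328.784 GB.
MPEG-4: 6.488 Mbps × 5400 s = 35035.2 Mb = 4.379 GB.
Reduction: (1 − 4.379/328.784) × 100 = 98.67%.

98.7%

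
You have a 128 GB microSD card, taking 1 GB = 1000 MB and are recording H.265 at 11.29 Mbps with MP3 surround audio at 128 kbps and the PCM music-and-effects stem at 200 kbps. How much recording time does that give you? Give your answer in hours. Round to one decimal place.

24.5 hours

Audio total: 128 + 200 = 328 kbps = 0.328 Mbps.
Total bitrate: 11.29 + 0.328 = 11.618 Mbps.
Capacity: 128 GB = 1,024,000 Mb.
Recording time: 1,024,000 / 11.618 = 88,139 s ≈ 24.5 hours.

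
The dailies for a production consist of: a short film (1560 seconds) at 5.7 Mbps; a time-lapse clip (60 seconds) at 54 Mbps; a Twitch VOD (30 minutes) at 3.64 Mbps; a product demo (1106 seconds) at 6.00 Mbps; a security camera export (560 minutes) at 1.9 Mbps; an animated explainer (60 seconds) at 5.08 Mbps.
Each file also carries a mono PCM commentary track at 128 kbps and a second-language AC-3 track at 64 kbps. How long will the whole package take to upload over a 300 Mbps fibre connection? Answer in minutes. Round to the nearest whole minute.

5 minutes

Audio total: 128 + 64 = 192 kbps = 0.192 Mbps.
short film: 5.892 Mbps × 1560 s = 9191.5 Mb
time-lapse clip: 54.192 Mbps × 60 s = 3251.5 Mb
Twitch VOD: 3.832 Mbps × 1800 s = 6897.6 Mb
product demo: 6.192 Mbps × 1106 s = 6848.4 Mb
security camera export: 2.092 Mbps × 33600 s = 70291.2 Mb
animated explainer: 5.272 Mbps × 60 s = 316.3 Mb
Total: 96796.5 Mb = 12099.6 MB.
At 300 Mbps: 96796.5 / 300 = 323 s ≈ 5.38 minutes.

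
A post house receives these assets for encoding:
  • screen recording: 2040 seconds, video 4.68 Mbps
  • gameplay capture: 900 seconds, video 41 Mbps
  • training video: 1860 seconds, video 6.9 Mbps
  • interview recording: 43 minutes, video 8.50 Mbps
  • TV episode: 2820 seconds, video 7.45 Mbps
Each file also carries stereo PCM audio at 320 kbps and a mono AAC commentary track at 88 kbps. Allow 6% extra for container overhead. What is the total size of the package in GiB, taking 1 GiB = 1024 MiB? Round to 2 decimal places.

13.13 GiB

Audio total: 320 + 88 = 408 kbps = 0.408 Mbps.
screen recording: 5.088 Mbps × 2040 s × 1.06 = 11002.3 Mb
gameplay capture: 41.408 Mbps × 900 s × 1.06 = 39503.2 Mb
training video: 7.308 Mbps × 1860 s × 1.06 = 14408.5 Mb
interview recording: 8.908 Mbps × 2580 s × 1.06 = 24361.6 Mb
TV episode: 7.858 Mbps × 2820 s × 1.06 = 23489.1 Mb
Total: 112764.7 Mb = 14095.6 MB.
= 13.13 GiB.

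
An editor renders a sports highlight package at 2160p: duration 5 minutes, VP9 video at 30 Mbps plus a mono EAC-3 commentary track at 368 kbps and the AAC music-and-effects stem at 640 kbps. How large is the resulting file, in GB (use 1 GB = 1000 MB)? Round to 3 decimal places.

5 min = 300 s
Audio total: 368 + 640 = 1008 kbps = 1.008 Mbps.
Total bitrate: 30 + 1.008 = 31.008 Mbps.
Stream data: 31.008 Mbps × 300 s = 9302.4 Mb.
9,302 Mb ÷ 8 = 1,163 MB → 1.163 GB.

1.163 GB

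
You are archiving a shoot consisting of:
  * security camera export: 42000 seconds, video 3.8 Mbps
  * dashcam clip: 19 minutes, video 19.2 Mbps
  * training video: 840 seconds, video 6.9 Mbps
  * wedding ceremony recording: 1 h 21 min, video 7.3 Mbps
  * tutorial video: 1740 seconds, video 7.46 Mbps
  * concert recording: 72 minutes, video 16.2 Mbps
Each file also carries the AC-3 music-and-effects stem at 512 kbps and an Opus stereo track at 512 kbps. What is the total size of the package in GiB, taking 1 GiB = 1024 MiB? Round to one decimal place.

Audio total: 512 + 512 = 1024 kbps = 1.024 Mbps.
security camera export: 4.824 Mbps × 42000 s = 202608.0 Mb
dashcam clip: 20.224 Mbps × 1140 s = 23055.4 Mb
training video: 7.924 Mbps × 840 s = 6656.2 Mb
wedding ceremony recording: 8.324 Mbps × 4860 s = 40454.6 Mb
tutorial video: 8.484 Mbps × 1740 s = 14762.2 Mb
concert recording: 17.224 Mbps × 4320 s = 74407.7 Mb
Total: 361944.0 Mb = 45243.0 MB.
= 42.14 GiB.

42.1 GiB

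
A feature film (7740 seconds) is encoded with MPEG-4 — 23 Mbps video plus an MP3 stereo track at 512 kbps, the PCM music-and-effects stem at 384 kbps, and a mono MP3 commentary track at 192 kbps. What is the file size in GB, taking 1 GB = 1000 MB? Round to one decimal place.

23.3 GB

Audio total: 512 + 384 + 192 = 1088 kbps = 1.088 Mbps.
Total bitrate: 23 + 1.088 = 24.088 Mbps.
Stream data: 24.088 Mbps × 7740 s = 186441.1 Mb.
186,441 Mb ÷ 8 = 23,305 MB → 23.31 GB.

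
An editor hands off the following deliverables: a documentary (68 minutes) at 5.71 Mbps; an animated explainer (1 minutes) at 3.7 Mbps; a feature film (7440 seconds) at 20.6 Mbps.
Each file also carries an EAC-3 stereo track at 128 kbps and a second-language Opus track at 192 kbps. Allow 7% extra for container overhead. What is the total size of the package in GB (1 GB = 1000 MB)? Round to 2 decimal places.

24.14 GB

Audio total: 128 + 192 = 320 kbps = 0.320 Mbps.
documentary: 6.030 Mbps × 4080 s × 1.07 = 26324.6 Mb
animated explainer: 4.020 Mbps × 60 s × 1.07 = 258.1 Mb
feature film: 20.920 Mbps × 7440 s × 1.07 = 166539.9 Mb
Total: 193122.6 Mb = 24140.3 MB.
= 24.14 GB.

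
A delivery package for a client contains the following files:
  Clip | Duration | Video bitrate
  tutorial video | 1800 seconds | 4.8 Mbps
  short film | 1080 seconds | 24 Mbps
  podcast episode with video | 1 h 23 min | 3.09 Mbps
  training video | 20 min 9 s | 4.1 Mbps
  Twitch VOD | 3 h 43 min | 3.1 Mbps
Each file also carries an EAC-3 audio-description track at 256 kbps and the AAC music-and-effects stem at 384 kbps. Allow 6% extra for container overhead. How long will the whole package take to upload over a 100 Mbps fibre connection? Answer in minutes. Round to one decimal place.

Audio total: 256 + 384 = 640 kbps = 0.640 Mbps.
tutorial video: 5.440 Mbps × 1800 s × 1.06 = 10379.5 Mb
short film: 24.640 Mbps × 1080 s × 1.06 = 28207.9 Mb
podcast episode with video: 3.730 Mbps × 4980 s × 1.06 = 19689.9 Mb
training video: 4.740 Mbps × 1209 s × 1.06 = 6074.5 Mb
Twitch VOD: 3.740 Mbps × 13380 s × 1.06 = 53043.7 Mb
Total: 117395.5 Mb = 14674.4 MB.
At 100 Mbps: 117395.5 / 100 = 1174 s ≈ 19.6 minutes.

19.6 minutes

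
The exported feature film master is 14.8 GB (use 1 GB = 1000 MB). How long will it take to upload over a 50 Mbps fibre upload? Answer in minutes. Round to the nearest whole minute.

File: 14.8 GB = 118400.0 Mb.
At 50 Mbps: 118400.0 / 50 = 2368.0 s ≈ 39.5 minutes.

39 minutes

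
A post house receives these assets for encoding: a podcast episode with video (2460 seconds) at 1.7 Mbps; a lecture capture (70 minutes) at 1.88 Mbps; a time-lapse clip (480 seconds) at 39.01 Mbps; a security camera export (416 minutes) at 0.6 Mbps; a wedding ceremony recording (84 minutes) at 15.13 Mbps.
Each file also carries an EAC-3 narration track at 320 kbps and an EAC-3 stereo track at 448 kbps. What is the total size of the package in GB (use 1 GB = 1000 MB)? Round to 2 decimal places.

Audio total: 320 + 448 = 768 kbps = 0.768 Mbps.
podcast episode with video: 2.468 Mbps × 2460 s = 6071.3 Mb
lecture capture: 2.648 Mbps × 4200 s = 11121.6 Mb
time-lapse clip: 39.778 Mbps × 480 s = 19093.4 Mb
security camera export: 1.368 Mbps × 24960 s = 34145.3 Mb
wedding ceremony recording: 15.898 Mbps × 5040 s = 80125.9 Mb
Total: 150557.5 Mb = 18819.7 MB.
= 18.82 GB.

18.82 GB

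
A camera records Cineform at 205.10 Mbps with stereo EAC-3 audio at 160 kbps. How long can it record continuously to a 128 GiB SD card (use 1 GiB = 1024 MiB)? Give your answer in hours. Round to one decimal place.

Audio: 160 kbps = 0.160 Mbps.
Total bitrate: 205.10 + 0.160 = 205.260 Mbps.
Capacity: 128 GiB = 1,099,512 Mb.
Recording time: 1,099,512 / 205.260 = 5,357 s ≈ 1.49 hours.

1.5 hours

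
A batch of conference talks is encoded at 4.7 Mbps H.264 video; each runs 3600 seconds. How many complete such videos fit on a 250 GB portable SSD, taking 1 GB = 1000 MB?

118

Per item: 4.700 Mbps × 3600 s = 16,920 Mb = 2,115 MB.
Capacity: 250 GB = 2,000,000 Mb; 118.20 items → 118 complete.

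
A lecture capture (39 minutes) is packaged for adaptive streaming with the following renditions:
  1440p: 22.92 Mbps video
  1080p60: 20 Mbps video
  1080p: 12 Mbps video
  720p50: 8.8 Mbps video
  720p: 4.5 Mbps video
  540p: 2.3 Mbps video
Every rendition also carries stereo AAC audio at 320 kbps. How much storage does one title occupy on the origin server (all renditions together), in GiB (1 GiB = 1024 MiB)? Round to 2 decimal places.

19.73 GiB

39 min = 2340 s
Audio: 320 kbps = 0.320 Mbps.
Sum of rendition bitrates: (22.92+0.320) + (20+0.320) + (12+0.320) + (8.8+0.320) + (4.5+0.320) + (2.3+0.320) = 72.440 Mbps.
× 2340 s = 169,510 Mb = 21,189 MB = 19.73 GiB.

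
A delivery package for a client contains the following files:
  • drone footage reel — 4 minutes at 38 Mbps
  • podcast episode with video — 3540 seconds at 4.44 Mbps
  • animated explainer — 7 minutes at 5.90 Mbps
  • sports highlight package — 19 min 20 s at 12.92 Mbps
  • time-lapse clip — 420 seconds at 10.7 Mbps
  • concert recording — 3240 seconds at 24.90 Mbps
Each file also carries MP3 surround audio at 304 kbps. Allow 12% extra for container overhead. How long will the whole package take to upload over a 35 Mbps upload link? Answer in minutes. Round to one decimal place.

Audio: 304 kbps = 0.304 Mbps.
drone footage reel: 38.304 Mbps × 240 s × 1.12 = 10296.1 Mb
podcast episode with video: 4.744 Mbps × 3540 s × 1.12 = 18809.0 Mb
animated explainer: 6.204 Mbps × 420 s × 1.12 = 2918.4 Mb
sports highlight package: 13.224 Mbps × 1160 s × 1.12 = 17180.6 Mb
time-lapse clip: 11.004 Mbps × 420 s × 1.12 = 5176.3 Mb
concert recording: 25.204 Mbps × 3240 s × 1.12 = 91460.3 Mb
Total: 145840.7 Mb = 18230.1 MB.
At 35 Mbps: 145840.7 / 35 = 4167 s ≈ 69.4 minutes.

69.4 minutes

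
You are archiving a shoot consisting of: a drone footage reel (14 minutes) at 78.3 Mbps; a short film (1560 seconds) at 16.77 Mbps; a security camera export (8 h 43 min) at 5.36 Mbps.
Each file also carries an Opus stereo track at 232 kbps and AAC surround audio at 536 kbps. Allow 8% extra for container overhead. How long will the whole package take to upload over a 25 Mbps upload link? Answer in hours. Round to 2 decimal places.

3.43 hours

Audio total: 232 + 536 = 768 kbps = 0.768 Mbps.
drone footage reel: 79.068 Mbps × 840 s × 1.08 = 71730.5 Mb
short film: 17.538 Mbps × 1560 s × 1.08 = 29548.0 Mb
security camera export: 6.128 Mbps × 31380 s × 1.08 = 207680.4 Mb
Total: 308958.9 Mb = 38619.9 MB.
At 25 Mbps: 308958.9 / 25 = 12358 s ≈ 3.43 hours.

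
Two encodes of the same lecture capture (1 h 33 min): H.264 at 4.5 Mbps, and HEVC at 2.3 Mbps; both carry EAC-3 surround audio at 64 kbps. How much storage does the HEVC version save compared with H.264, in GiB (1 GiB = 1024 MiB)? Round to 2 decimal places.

1 h 33 min = 93 min = 5580 s
Audio: 64 kbps = 0.064 Mbps.
H.264: 4.564 Mbps × 5580 s = 25467.1 Mb = 2.965 GiB.
HEVC: 2.364 Mbps × 5580 s = 13191.1 Mb = 1.536 GiB.
Saving: 2.965 − 1.536 = 1.429 GiB.

1.43 GiB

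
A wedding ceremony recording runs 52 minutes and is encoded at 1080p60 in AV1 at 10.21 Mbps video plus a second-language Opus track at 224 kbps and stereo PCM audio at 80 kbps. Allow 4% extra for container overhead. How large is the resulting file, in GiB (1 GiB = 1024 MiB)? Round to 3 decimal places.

3.972 GiB

52 min = 3120 s
Audio total: 224 + 80 = 304 kbps = 0.304 Mbps.
Total bitrate: 10.21 + 0.304 = 10.514 Mbps.
Stream data: 10.514 Mbps × 3120 s = 32803.7 Mb.
With 4% container overhead: ×1.04.
34,116 Mb = 4,264,478,400 bytes ÷ 1,073,741,824 = 3.972 GiB.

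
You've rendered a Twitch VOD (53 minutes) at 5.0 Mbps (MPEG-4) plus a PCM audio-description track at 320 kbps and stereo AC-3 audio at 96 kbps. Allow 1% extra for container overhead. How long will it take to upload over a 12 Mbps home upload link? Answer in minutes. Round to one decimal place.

24.2 minutes

53 min = 3180 s
Audio total: 320 + 96 = 416 kbps = 0.416 Mbps.
Total bitrate: 5.416 Mbps.
File: 5.416 Mbps × 3180 s = 17222.9 Mb.
With 1% container overhead: ×1.01. → 17395.1 Mb.
At 12 Mbps: 17395.1 / 12 = 1449.6 s ≈ 24.2 minutes.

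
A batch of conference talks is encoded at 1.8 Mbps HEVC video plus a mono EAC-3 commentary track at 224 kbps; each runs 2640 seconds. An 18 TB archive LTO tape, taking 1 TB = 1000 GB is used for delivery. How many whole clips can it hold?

Audio: 224 kbps = 0.224 Mbps.
Total bitrate: 2.024 Mbps.
Per item: 2.024 Mbps × 2640 s = 5,343 Mb = 667.9 MB.
Capacity: 18 TB = 144,000,000 Mb; 26949.34 items → 26949 complete.

26949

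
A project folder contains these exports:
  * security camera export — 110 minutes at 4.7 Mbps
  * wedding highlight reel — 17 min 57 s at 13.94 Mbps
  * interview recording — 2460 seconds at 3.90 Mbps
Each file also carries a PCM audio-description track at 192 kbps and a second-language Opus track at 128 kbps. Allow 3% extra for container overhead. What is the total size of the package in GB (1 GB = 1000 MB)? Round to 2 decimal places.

Audio total: 192 + 128 = 320 kbps = 0.320 Mbps.
security camera export: 5.020 Mbps × 6600 s × 1.03 = 34126.0 Mb
wedding highlight reel: 14.260 Mbps × 1077 s × 1.03 = 15818.8 Mb
interview recording: 4.220 Mbps × 2460 s × 1.03 = 10692.6 Mb
Total: 60637.4 Mb = 7579.7 MB.
= 7.580 GB.

7.58 GB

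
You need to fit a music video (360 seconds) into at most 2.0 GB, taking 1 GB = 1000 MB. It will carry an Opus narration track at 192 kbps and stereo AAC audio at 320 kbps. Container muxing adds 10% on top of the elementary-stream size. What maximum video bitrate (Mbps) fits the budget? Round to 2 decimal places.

Budget: 2.0 GB = 16000.0 Mb.
Stream payload after overhead: 16000.0 / 1.10 = 14545.5 Mb.
Total bitrate budget: 14545.5 Mb / 360 s = 40.404 Mbps.
Audio total: 192 + 320 = 512 kbps = 0.512 Mbps.
Video: 40.404 − 0.512 = 39.892 Mbps.

39.89 Mbps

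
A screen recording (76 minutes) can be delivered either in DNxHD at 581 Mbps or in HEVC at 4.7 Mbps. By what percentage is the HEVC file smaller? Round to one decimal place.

76 min = 4560 s
DNxHD: 581.000 Mbps × 4560 s = 2649360.0 Mb = 308.426 GiB.
HEVC: 4.700 Mbps × 4560 s = 21432.0 Mb = 2.495 GiB.
Reduction: (1 − 2.495/308.426) × 100 = 99.19%.

99.2%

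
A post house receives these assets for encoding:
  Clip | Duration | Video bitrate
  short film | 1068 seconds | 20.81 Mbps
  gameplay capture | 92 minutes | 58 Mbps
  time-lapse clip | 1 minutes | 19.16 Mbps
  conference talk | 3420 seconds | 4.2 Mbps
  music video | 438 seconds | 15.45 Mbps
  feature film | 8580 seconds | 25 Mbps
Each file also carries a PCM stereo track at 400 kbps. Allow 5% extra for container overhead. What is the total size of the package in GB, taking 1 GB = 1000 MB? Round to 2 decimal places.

77.02 GB

Audio: 400 kbps = 0.400 Mbps.
short film: 21.210 Mbps × 1068 s × 1.05 = 23784.9 Mb
gameplay capture: 58.400 Mbps × 5520 s × 1.05 = 338486.4 Mb
time-lapse clip: 19.560 Mbps × 60 s × 1.05 = 1232.3 Mb
conference talk: 4.600 Mbps × 3420 s × 1.05 = 16518.6 Mb
music video: 15.850 Mbps × 438 s × 1.05 = 7289.4 Mb
feature film: 25.400 Mbps × 8580 s × 1.05 = 228828.6 Mb
Total: 616140.2 Mb = 77017.5 MB.
= 77.02 GB.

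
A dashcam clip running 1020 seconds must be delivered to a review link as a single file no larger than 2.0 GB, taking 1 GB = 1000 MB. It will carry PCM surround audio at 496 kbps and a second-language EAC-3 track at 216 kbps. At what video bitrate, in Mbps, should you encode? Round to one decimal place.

Budget: 2.0 GB = 16000.0 Mb.
Total bitrate budget: 16000.0 Mb / 1020 s = 15.686 Mbps.
Audio total: 496 + 216 = 712 kbps = 0.712 Mbps.
Video: 15.686 − 0.712 = 14.974 Mbps.

15.0 Mbps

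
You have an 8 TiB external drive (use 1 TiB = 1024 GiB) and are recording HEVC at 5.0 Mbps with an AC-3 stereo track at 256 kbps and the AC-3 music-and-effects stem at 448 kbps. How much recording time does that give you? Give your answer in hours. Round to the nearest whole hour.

3427 hours

Audio total: 256 + 448 = 704 kbps = 0.704 Mbps.
Total bitrate: 5.0 + 0.704 = 5.704 Mbps.
Capacity: 8 TiB = 70,368,744 Mb.
Recording time: 70,368,744 / 5.704 = 12,336,736 s ≈ 3,427 hours.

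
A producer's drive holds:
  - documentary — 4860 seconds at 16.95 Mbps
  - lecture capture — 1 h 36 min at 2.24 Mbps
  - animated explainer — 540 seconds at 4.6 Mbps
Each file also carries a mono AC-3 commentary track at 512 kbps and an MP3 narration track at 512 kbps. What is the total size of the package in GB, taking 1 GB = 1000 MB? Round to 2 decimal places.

Audio total: 512 + 512 = 1024 kbps = 1.024 Mbps.
documentary: 17.974 Mbps × 4860 s = 87353.6 Mb
lecture capture: 3.264 Mbps × 5760 s = 18800.6 Mb
animated explainer: 5.624 Mbps × 540 s = 3037.0 Mb
Total: 109191.2 Mb = 13648.9 MB.
= 13.65 GB.

13.65 GB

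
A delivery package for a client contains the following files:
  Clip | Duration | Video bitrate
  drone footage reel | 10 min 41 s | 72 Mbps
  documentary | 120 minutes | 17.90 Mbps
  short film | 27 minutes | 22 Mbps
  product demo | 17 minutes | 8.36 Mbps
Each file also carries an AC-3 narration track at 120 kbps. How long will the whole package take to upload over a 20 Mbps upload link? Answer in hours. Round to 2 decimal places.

Audio: 120 kbps = 0.120 Mbps.
drone footage reel: 72.120 Mbps × 641 s = 46228.9 Mb
documentary: 18.020 Mbps × 7200 s = 129744.0 Mb
short film: 22.120 Mbps × 1620 s = 35834.4 Mb
product demo: 8.480 Mbps × 1020 s = 8649.6 Mb
Total: 220456.9 Mb = 27557.1 MB.
At 20 Mbps: 220456.9 / 20 = 11023 s ≈ 3.06 hours.

3.06 hours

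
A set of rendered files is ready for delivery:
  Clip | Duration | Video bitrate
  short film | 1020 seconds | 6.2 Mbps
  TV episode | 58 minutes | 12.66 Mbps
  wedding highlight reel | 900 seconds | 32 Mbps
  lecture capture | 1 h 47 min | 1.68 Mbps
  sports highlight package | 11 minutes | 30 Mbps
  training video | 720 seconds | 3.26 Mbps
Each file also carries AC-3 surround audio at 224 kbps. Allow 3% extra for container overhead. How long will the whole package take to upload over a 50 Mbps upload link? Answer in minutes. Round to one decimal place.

Audio: 224 kbps = 0.224 Mbps.
short film: 6.424 Mbps × 1020 s × 1.03 = 6749.1 Mb
TV episode: 12.884 Mbps × 3480 s × 1.03 = 46181.4 Mb
wedding highlight reel: 32.224 Mbps × 900 s × 1.03 = 29871.6 Mb
lecture capture: 1.904 Mbps × 6420 s × 1.03 = 12590.4 Mb
sports highlight package: 30.224 Mbps × 660 s × 1.03 = 20546.3 Mb
training video: 3.484 Mbps × 720 s × 1.03 = 2583.7 Mb
Total: 118522.5 Mb = 14815.3 MB.
At 50 Mbps: 118522.5 / 50 = 2370 s ≈ 39.5 minutes.

39.5 minutes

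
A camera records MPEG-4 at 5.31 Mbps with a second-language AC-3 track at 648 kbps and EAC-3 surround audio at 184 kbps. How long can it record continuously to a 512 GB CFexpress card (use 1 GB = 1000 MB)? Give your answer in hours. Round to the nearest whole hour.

Audio total: 648 + 184 = 832 kbps = 0.832 Mbps.
Total bitrate: 5.31 + 0.832 = 6.142 Mbps.
Capacity: 512 GB = 4,096,000 Mb.
Recording time: 4,096,000 / 6.142 = 666,884 s ≈ 185 hours.

185 hours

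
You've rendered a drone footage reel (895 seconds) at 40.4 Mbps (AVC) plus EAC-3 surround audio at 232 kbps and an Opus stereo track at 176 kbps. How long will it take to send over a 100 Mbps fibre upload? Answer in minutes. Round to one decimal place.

6.1 minutes

Audio total: 232 + 176 = 408 kbps = 0.408 Mbps.
Total bitrate: 40.808 Mbps.
File: 40.808 Mbps × 895 s = 36523.2 Mb.
At 100 Mbps: 36523.2 / 100 = 365.2 s ≈ 6.09 minutes.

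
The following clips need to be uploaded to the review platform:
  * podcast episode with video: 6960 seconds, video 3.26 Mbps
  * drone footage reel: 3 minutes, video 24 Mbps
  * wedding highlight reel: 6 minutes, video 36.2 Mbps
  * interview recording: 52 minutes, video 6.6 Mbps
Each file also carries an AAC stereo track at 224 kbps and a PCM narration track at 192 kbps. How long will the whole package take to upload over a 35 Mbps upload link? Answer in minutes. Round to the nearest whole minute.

31 minutes

Audio total: 224 + 192 = 416 kbps = 0.416 Mbps.
podcast episode with video: 3.676 Mbps × 6960 s = 25585.0 Mb
drone footage reel: 24.416 Mbps × 180 s = 4394.9 Mb
wedding highlight reel: 36.616 Mbps × 360 s = 13181.8 Mb
interview recording: 7.016 Mbps × 3120 s = 21889.9 Mb
Total: 65051.5 Mb = 8131.4 MB.
At 35 Mbps: 65051.5 / 35 = 1859 s ≈ 31 minutes.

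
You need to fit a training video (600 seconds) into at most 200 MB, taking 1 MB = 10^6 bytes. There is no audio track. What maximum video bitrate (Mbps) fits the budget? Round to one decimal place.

2.7 Mbps

Budget: 200 MB = 1600.0 Mb.
Total bitrate budget: 1600.0 Mb / 600 s = 2.667 Mbps.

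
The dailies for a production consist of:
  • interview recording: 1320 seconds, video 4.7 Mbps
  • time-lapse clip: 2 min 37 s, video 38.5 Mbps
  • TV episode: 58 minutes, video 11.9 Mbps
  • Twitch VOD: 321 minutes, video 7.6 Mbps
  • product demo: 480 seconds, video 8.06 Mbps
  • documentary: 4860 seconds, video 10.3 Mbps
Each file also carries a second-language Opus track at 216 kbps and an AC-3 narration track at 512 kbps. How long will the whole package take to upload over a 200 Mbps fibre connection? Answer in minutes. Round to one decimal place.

23.0 minutes

Audio total: 216 + 512 = 728 kbps = 0.728 Mbps.
interview recording: 5.428 Mbps × 1320 s = 7165.0 Mb
time-lapse clip: 39.228 Mbps × 157 s = 6158.8 Mb
TV episode: 12.628 Mbps × 3480 s = 43945.4 Mb
Twitch VOD: 8.328 Mbps × 19260 s = 160397.3 Mb
product demo: 8.788 Mbps × 480 s = 4218.2 Mb
documentary: 11.028 Mbps × 4860 s = 53596.1 Mb
Total: 275480.8 Mb = 34435.1 MB.
At 200 Mbps: 275480.8 / 200 = 1377 s ≈ 23 minutes.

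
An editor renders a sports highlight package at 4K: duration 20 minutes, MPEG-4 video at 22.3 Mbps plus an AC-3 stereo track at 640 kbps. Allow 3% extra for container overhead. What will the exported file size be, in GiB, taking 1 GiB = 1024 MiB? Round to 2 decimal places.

20 min = 1200 s
Audio: 640 kbps = 0.640 Mbps.
Total bitrate: 22.3 + 0.640 = 22.940 Mbps.
Stream data: 22.940 Mbps × 1200 s = 27528.0 Mb.
With 3% container overhead: ×1.03.
28,354 Mb = 3,544,230,000 bytes ÷ 1,073,741,824 = 3.301 GiB.

3.30 GiB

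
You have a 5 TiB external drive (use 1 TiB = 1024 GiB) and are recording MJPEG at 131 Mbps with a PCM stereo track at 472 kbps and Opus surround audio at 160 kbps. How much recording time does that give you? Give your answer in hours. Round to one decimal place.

92.8 hours

Audio total: 472 + 160 = 632 kbps = 0.632 Mbps.
Total bitrate: 131 + 0.632 = 131.632 Mbps.
Capacity: 5 TiB = 43,980,465 Mb.
Recording time: 43,980,465 / 131.632 = 334,117 s ≈ 92.8 hours.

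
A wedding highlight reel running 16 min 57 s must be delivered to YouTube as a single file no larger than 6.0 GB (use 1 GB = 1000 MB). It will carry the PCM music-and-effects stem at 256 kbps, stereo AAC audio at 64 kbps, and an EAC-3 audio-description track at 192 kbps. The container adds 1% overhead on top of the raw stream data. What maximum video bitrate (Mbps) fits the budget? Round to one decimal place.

Budget: 6.0 GB = 48000.0 Mb.
Stream payload after overhead: 48000.0 / 1.01 = 47524.8 Mb.
16 min 57 s = 1017 s
Total bitrate budget: 47524.8 Mb / 1017 s = 46.730 Mbps.
Audio total: 256 + 64 + 192 = 512 kbps = 0.512 Mbps.
Video: 46.730 − 0.512 = 46.218 Mbps.

46.2 Mbps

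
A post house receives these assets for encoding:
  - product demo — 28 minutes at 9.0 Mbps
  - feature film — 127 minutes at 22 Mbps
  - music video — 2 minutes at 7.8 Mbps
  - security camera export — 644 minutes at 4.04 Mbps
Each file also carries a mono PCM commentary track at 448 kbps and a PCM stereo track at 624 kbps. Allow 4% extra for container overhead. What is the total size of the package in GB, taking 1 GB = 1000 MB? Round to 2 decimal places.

50.87 GB

Audio total: 448 + 624 = 1072 kbps = 1.072 Mbps.
product demo: 10.072 Mbps × 1680 s × 1.04 = 17597.8 Mb
feature film: 23.072 Mbps × 7620 s × 1.04 = 182841.0 Mb
music video: 8.872 Mbps × 120 s × 1.04 = 1107.2 Mb
security camera export: 5.112 Mbps × 38640 s × 1.04 = 205428.8 Mb
Total: 406974.8 Mb = 50871.8 MB.
= 50.87 GB.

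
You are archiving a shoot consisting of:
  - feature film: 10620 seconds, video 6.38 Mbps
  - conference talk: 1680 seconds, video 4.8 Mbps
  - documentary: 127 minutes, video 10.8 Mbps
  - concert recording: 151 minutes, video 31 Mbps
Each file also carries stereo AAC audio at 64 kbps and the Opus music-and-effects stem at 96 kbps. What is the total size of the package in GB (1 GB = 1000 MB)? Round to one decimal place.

Audio total: 64 + 96 = 160 kbps = 0.160 Mbps.
feature film: 6.540 Mbps × 10620 s = 69454.8 Mb
conference talk: 4.960 Mbps × 1680 s = 8332.8 Mb
documentary: 10.960 Mbps × 7620 s = 83515.2 Mb
concert recording: 31.160 Mbps × 9060 s = 282309.6 Mb
Total: 443612.4 Mb = 55451.6 MB.
= 55.45 GB.

55.5 GB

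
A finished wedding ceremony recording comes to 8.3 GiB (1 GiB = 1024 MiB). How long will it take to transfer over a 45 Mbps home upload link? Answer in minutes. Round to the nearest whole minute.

File: 8.3 GiB = 71296.5 Mb.
At 45 Mbps: 71296.5 / 45 = 1584.4 s ≈ 26.4 minutes.

26 minutes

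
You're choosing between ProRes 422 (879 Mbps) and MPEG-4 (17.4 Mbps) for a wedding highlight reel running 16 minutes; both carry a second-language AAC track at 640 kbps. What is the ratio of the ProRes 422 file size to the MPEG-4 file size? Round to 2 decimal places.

16 min = 960 s
Audio: 640 kbps = 0.640 Mbps.
ProRes 422: 879.640 Mbps × 960 s = 844454.4 Mb = 105.557 GB.
MPEG-4: 18.040 Mbps × 960 s = 17318.4 Mb = 2.165 GB.
Ratio: 105.557 / 2.165 = 48.761.

48.76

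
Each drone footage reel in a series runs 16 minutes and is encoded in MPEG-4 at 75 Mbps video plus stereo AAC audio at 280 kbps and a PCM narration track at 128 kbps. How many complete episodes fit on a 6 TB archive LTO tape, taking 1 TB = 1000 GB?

663

16 min = 960 s
Audio total: 280 + 128 = 408 kbps = 0.408 Mbps.
Total bitrate: 75.408 Mbps.
Per item: 75.408 Mbps × 960 s = 72,392 Mb = 9,049 MB.
Capacity: 6 TB = 48,000,000 Mb; 663.06 items → 663 complete.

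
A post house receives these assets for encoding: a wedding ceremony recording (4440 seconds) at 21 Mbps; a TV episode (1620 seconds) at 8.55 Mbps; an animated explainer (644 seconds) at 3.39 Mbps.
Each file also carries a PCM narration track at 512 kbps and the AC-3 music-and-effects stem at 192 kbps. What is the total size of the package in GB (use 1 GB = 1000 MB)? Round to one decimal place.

14.2 GB

Audio total: 512 + 192 = 704 kbps = 0.704 Mbps.
wedding ceremony recording: 21.704 Mbps × 4440 s = 96365.8 Mb
TV episode: 9.254 Mbps × 1620 s = 14991.5 Mb
animated explainer: 4.094 Mbps × 644 s = 2636.5 Mb
Total: 113993.8 Mb = 14249.2 MB.
= 14.25 GB.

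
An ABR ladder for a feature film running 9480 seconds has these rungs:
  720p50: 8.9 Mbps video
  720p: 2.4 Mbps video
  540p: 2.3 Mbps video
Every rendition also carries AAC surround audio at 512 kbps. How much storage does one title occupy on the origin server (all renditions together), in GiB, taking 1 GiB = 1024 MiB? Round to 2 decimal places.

16.70 GiB

Audio: 512 kbps = 0.512 Mbps.
Sum of rendition bitrates: (8.9+0.512) + (2.4+0.512) + (2.3+0.512) = 15.136 Mbps.
× 9480 s = 143,489 Mb = 17,936 MB = 16.70 GiB.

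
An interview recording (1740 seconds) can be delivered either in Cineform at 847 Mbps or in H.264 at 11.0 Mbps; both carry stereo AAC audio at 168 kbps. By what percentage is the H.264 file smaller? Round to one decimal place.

Audio: 168 kbps = 0.168 Mbps.
Cineform: 847.168 Mbps × 1740 s = 1474072.3 Mb = 184.259 GB.
H.264: 11.168 Mbps × 1740 s = 19432.3 Mb = 2.429 GB.
Reduction: (1 − 2.429/184.259) × 100 = 98.68%.

98.7%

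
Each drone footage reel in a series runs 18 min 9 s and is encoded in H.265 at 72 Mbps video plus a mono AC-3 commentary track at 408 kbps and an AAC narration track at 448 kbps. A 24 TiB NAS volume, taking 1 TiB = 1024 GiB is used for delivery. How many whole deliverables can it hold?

2660

18 min 9 s = 1089 s
Audio total: 408 + 448 = 856 kbps = 0.856 Mbps.
Total bitrate: 72.856 Mbps.
Per item: 72.856 Mbps × 1089 s = 79,340 Mb = 9,918 MB.
Capacity: 24 TiB = 211,106,233 Mb; 2660.77 items → 2660 complete.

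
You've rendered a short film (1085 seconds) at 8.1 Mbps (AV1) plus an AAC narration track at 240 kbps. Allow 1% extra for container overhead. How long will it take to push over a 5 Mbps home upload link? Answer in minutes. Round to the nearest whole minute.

30 minutes

Audio: 240 kbps = 0.240 Mbps.
Total bitrate: 8.340 Mbps.
File: 8.340 Mbps × 1085 s = 9048.9 Mb.
With 1% container overhead: ×1.01. → 9139.4 Mb.
At 5 Mbps: 9139.4 / 5 = 1827.9 s ≈ 30.5 minutes.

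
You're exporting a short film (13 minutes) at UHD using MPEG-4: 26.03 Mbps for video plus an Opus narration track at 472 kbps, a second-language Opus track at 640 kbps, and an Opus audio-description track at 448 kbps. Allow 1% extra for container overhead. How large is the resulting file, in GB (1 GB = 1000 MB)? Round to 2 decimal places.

13 min = 780 s
Audio total: 472 + 640 + 448 = 1560 kbps = 1.560 Mbps.
Total bitrate: 26.03 + 1.560 = 27.590 Mbps.
Stream data: 27.590 Mbps × 780 s = 21520.2 Mb.
With 1% container overhead: ×1.01.
21,735 Mb ÷ 8 = 2,717 MB → 2.717 GB.

2.72 GB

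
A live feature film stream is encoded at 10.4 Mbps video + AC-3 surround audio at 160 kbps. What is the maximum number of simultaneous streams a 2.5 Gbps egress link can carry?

Audio: 160 kbps = 0.160 Mbps.
Per-viewer media rate: 10.560 Mbps.
2.5 Gbps = 2,500 Mbps; 2,500 / 10.560 = 236.74 → 236 viewers.

236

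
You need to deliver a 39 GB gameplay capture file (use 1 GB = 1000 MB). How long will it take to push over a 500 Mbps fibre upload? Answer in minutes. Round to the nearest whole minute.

10 minutes

File: 39 GB = 312000.0 Mb.
At 500 Mbps: 312000.0 / 500 = 624.0 s ≈ 10.4 minutes.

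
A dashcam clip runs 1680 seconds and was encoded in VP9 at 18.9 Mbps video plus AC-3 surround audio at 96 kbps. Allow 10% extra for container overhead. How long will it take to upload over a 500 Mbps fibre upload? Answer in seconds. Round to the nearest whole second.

Audio: 96 kbps = 0.096 Mbps.
Total bitrate: 18.996 Mbps.
File: 18.996 Mbps × 1680 s = 31913.3 Mb.
With 10% container overhead: ×1.10. → 35104.6 Mb.
At 500 Mbps: 35104.6 / 500 = 70.2 s ≈ 70.2 seconds.

70 seconds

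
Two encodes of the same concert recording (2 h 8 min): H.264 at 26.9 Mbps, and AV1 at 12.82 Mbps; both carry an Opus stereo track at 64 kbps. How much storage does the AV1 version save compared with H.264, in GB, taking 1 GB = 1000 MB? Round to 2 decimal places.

2 h 8 min = 128 min = 7680 s
Audio: 64 kbps = 0.064 Mbps.
H.264: 26.964 Mbps × 7680 s = 207083.5 Mb = 25.885 GB.
AV1: 12.884 Mbps × 7680 s = 98949.1 Mb = 12.369 GB.
Saving: 25.885 − 12.369 = 13.517 GB.

13.52 GB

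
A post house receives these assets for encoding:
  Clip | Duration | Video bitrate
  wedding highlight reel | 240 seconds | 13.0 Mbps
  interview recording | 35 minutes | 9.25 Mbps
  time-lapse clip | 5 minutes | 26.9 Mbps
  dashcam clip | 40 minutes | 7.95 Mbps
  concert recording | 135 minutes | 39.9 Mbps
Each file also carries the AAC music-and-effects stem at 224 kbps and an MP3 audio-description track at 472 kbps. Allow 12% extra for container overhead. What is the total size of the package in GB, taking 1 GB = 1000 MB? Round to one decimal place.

Audio total: 224 + 472 = 696 kbps = 0.696 Mbps.
wedding highlight reel: 13.696 Mbps × 240 s × 1.12 = 3681.5 Mb
interview recording: 9.946 Mbps × 2100 s × 1.12 = 23393.0 Mb
time-lapse clip: 27.596 Mbps × 300 s × 1.12 = 9272.3 Mb
dashcam clip: 8.646 Mbps × 2400 s × 1.12 = 23240.4 Mb
concert recording: 40.596 Mbps × 8100 s × 1.12 = 368286.9 Mb
Total: 427874.1 Mb = 53484.3 MB.
= 53.48 GB.

53.5 GB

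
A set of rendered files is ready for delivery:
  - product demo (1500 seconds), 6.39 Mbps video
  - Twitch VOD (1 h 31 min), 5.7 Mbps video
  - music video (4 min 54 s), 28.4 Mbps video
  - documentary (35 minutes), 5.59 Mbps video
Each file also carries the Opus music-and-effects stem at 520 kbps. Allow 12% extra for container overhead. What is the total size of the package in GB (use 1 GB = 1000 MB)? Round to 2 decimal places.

Audio: 520 kbps = 0.520 Mbps.
product demo: 6.910 Mbps × 1500 s × 1.12 = 11608.8 Mb
Twitch VOD: 6.220 Mbps × 5460 s × 1.12 = 38036.5 Mb
music video: 28.920 Mbps × 294 s × 1.12 = 9522.8 Mb
documentary: 6.110 Mbps × 2100 s × 1.12 = 14370.7 Mb
Total: 73538.8 Mb = 9192.4 MB.
= 9.192 GB.

9.19 GB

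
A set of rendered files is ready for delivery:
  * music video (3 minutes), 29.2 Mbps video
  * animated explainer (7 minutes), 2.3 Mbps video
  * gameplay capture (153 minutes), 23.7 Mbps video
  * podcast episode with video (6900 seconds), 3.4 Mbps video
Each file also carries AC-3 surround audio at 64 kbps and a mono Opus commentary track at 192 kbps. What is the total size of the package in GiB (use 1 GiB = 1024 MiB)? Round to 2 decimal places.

29.28 GiB

Audio total: 64 + 192 = 256 kbps = 0.256 Mbps.
music video: 29.456 Mbps × 180 s = 5302.1 Mb
animated explainer: 2.556 Mbps × 420 s = 1073.5 Mb
gameplay capture: 23.956 Mbps × 9180 s = 219916.1 Mb
podcast episode with video: 3.656 Mbps × 6900 s = 25226.4 Mb
Total: 251518.1 Mb = 31439.8 MB.
= 29.28 GiB.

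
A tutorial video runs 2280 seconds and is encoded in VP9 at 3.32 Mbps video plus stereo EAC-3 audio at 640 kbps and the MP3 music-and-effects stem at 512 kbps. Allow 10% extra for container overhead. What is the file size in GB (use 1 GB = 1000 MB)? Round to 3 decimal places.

Audio total: 640 + 512 = 1152 kbps = 1.152 Mbps.
Total bitrate: 3.32 + 1.152 = 4.472 Mbps.
Stream data: 4.472 Mbps × 2280 s = 10196.2 Mb.
With 10% container overhead: ×1.10.
11,216 Mb ÷ 8 = 1,402 MB → 1.402 GB.

1.402 GB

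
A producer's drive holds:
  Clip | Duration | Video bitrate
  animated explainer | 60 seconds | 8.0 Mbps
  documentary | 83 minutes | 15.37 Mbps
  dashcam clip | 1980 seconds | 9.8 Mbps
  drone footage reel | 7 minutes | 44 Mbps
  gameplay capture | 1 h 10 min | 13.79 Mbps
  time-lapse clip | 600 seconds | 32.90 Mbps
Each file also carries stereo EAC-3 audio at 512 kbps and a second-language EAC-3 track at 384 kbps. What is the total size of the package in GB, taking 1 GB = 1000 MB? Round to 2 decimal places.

25.44 GB

Audio total: 512 + 384 = 896 kbps = 0.896 Mbps.
animated explainer: 8.896 Mbps × 60 s = 533.8 Mb
documentary: 16.266 Mbps × 4980 s = 81004.7 Mb
dashcam clip: 10.696 Mbps × 1980 s = 21178.1 Mb
drone footage reel: 44.896 Mbps × 420 s = 18856.3 Mb
gameplay capture: 14.686 Mbps × 4200 s = 61681.2 Mb
time-lapse clip: 33.796 Mbps × 600 s = 20277.6 Mb
Total: 203531.6 Mb = 25441.5 MB.
= 25.44 GB.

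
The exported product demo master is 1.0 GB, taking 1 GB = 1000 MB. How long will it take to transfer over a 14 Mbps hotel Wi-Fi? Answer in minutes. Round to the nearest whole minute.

File: 1.0 GB = 8000.0 Mb.
At 14 Mbps: 8000.0 / 14 = 571.4 s ≈ 9.52 minutes.

10 minutes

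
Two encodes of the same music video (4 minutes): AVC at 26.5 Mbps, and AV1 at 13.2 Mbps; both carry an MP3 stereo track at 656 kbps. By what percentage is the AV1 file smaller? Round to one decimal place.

4 min = 240 s
Audio: 656 kbps = 0.656 Mbps.
AVC: 27.156 Mbps × 240 s = 6517.4 Mb = 0.815 GB.
AV1: 13.856 Mbps × 240 s = 3325.4 Mb = 0.416 GB.
Reduction: (1 − 0.416/0.815) × 100 = 48.98%.

49.0%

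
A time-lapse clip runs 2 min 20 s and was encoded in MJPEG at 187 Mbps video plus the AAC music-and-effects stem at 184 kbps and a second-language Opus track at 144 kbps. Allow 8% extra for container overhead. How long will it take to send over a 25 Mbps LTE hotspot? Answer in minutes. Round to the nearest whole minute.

2 min 20 s = 140 s
Audio total: 184 + 144 = 328 kbps = 0.328 Mbps.
Total bitrate: 187.328 Mbps.
File: 187.328 Mbps × 140 s = 26225.9 Mb.
With 8% container overhead: ×1.08. → 28324.0 Mb.
At 25 Mbps: 28324.0 / 25 = 1133.0 s ≈ 18.9 minutes.

19 minutes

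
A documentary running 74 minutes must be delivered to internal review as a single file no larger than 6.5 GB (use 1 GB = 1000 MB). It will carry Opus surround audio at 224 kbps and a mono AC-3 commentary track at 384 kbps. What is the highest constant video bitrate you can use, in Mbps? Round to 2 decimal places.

Budget: 6.5 GB = 52000.0 Mb.
74 min = 4440 s
Total bitrate budget: 52000.0 Mb / 4440 s = 11.712 Mbps.
Audio total: 224 + 384 = 608 kbps = 0.608 Mbps.
Video: 11.712 − 0.608 = 11.104 Mbps.

11.10 Mbps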